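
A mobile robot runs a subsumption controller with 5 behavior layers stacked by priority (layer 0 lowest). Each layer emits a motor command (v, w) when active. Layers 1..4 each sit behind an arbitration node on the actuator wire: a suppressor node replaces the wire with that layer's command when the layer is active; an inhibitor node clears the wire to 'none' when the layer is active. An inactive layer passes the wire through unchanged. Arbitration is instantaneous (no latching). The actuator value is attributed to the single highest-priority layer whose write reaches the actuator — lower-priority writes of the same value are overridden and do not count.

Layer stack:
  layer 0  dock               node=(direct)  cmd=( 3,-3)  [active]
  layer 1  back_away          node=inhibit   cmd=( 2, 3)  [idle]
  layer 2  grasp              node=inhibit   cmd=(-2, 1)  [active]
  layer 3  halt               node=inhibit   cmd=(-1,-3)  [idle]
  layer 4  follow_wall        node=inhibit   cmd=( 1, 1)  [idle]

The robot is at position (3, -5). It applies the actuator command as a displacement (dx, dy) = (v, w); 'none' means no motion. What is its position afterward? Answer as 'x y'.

layer 0 (dock) active — direct: (3, -3)
layer 1 (back_away) idle — unchanged: (3, -3)
layer 2 (grasp) active — inhibits: none
layer 3 (halt) idle — unchanged: none
layer 4 (follow_wall) idle — unchanged: none
→ actuator none
position: (3, -5) + none = (3, -5)

3 -5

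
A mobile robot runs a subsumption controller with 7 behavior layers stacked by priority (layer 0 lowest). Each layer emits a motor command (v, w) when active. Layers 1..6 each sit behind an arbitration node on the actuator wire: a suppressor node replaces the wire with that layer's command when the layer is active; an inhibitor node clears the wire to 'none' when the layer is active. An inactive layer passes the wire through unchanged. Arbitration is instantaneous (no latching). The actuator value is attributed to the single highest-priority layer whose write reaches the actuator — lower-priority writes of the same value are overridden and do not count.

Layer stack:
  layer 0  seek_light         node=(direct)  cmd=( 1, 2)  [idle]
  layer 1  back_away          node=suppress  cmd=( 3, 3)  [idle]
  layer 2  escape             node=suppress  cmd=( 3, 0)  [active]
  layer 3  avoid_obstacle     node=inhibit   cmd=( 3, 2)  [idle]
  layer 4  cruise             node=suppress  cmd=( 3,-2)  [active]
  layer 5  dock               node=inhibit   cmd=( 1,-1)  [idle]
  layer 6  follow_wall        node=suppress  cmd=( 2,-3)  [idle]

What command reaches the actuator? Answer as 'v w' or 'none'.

L0 seek_light: idle → wire = none
L1 back_away: idle → wire stays none
L2 escape: active, suppressor → wire = (3, 0)
L3 avoid_obstacle: idle → wire stays (3, 0)
L4 cruise: active, suppressor → wire = (3, -2)
L5 dock: idle → wire stays (3, -2)
L6 follow_wall: idle → wire stays (3, -2)
actuator = (3, -2)

3 -2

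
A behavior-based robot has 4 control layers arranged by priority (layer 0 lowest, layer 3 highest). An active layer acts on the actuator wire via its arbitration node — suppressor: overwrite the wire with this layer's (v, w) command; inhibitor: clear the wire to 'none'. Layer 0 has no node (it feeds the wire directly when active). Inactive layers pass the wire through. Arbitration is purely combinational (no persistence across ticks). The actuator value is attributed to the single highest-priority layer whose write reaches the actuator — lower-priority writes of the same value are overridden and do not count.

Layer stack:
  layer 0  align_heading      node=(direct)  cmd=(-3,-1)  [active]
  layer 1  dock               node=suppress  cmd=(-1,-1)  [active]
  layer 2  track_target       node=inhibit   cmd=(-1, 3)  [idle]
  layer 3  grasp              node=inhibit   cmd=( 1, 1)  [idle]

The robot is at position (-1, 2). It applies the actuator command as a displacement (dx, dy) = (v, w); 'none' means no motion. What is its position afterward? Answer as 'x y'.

L0 align_heading: active, feeds wire = (-3, -1)
L1 dock: active, suppressor → wire = (-1, -1)
L2 track_target: idle → wire stays (-1, -1)
L3 grasp: idle → wire stays (-1, -1)
actuator = (-1, -1)
position: (-1, 2) + (-1, -1) = (-2, 1)

-2 1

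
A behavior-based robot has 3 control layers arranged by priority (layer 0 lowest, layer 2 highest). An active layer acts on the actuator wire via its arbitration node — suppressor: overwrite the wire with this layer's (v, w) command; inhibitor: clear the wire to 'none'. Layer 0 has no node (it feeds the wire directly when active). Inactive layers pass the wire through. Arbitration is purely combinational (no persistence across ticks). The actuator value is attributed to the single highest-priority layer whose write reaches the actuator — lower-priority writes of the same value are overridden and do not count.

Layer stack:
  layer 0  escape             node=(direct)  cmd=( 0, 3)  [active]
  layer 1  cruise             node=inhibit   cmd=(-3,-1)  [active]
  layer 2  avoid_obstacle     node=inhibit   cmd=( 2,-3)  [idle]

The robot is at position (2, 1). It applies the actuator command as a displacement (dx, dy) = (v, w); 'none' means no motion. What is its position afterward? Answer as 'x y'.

2 1

[0] escape on; wire := (0, 3)
[1] cruise on (inhibit); wire := none
[2] avoid_obstacle off; pass none
output none
position: (2, 1) + none = (2, 1)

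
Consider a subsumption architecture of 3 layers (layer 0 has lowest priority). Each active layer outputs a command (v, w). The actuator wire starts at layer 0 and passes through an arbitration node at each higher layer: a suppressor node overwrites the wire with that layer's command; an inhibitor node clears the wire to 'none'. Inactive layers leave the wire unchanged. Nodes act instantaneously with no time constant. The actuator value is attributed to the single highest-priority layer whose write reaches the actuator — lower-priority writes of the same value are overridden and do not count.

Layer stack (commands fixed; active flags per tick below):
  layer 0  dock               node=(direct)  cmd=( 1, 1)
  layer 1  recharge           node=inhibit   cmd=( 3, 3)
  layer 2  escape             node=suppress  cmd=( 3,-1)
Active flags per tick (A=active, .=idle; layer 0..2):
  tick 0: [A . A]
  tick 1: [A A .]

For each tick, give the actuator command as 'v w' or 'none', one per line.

3 -1
none

tick 0:
  layer 0 (dock) active — direct: (1, 1)
  layer 1 (recharge) idle — unchanged: (1, 1)
  layer 2 (escape) active — suppresses: (3, -1)
  → actuator (3, -1)
tick 1:
  layer 0 (dock) active — direct: (1, 1)
  layer 1 (recharge) active — inhibits: none
  layer 2 (escape) idle — unchanged: none
  → actuator none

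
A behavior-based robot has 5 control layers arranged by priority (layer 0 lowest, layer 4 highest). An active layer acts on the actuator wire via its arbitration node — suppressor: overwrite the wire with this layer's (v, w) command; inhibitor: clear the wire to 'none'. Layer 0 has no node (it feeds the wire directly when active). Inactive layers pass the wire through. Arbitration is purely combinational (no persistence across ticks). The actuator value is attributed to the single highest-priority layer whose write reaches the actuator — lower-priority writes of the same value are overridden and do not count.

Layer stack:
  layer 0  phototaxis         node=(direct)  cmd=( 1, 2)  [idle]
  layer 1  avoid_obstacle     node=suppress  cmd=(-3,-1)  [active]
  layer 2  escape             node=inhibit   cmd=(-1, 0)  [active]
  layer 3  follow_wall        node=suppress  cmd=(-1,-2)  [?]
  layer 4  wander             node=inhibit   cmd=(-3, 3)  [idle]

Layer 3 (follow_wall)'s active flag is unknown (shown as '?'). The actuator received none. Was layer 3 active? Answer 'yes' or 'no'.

If layer 3 is active=yes:
  actuator would be (-1, -2)
If layer 3 is active=no:
  actuator would be none
Observed none, so layer 3 was idle.

no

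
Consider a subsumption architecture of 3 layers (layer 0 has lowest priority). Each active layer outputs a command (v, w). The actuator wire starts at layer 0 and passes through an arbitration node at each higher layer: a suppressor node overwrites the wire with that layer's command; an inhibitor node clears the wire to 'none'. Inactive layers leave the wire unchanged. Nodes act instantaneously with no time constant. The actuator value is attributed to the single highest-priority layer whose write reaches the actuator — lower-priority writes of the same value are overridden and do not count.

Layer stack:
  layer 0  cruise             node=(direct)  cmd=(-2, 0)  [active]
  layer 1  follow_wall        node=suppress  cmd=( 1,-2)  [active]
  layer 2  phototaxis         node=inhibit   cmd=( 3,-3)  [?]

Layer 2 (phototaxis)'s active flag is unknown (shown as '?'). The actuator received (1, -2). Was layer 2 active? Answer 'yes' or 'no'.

If layer 2 is active=yes:
  actuator would be none
If layer 2 is active=no:
  actuator would be (1, -2)
Observed (1, -2), so layer 2 was idle.

no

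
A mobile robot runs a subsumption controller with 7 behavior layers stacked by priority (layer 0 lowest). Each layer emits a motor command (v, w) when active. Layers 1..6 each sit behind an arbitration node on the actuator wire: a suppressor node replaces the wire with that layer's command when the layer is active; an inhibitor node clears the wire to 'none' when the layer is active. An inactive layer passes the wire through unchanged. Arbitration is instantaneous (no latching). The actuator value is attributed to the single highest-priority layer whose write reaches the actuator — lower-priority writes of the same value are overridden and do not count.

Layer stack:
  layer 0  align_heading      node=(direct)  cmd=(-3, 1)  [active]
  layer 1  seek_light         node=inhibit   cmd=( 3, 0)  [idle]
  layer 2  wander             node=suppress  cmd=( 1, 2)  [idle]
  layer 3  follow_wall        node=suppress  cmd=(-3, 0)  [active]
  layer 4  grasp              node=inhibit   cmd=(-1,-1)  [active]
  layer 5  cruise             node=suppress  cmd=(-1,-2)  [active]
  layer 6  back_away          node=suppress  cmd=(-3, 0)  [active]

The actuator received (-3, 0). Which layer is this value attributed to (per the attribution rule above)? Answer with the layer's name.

layer 0 (align_heading) active — direct: (-3, 1)
layer 1 (seek_light) idle — unchanged: (-3, 1)
layer 2 (wander) idle — unchanged: (-3, 1)
layer 3 (follow_wall) active — suppresses: (-3, 0)
layer 4 (grasp) active — inhibits: none
layer 5 (cruise) active — suppresses: (-1, -2)
layer 6 (back_away) active — suppresses: (-3, 0)
→ actuator (-3, 0)
last writer: layer 6 = back_away

back_away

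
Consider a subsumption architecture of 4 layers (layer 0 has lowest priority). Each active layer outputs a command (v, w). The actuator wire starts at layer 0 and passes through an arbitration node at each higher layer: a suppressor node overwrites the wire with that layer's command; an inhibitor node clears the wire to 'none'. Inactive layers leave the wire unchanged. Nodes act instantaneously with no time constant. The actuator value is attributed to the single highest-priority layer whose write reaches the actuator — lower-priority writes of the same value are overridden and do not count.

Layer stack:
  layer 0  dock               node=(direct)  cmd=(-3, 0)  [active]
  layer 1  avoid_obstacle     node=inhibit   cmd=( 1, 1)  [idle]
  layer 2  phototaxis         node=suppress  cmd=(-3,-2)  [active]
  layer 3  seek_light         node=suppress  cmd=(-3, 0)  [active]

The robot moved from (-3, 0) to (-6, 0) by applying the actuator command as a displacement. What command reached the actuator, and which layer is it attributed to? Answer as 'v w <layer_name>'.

-3 0 seek_light

displacement = (-6, 0) − (-3, 0) = (-3, 0)
[0] dock on; wire := (-3, 0)
[1] avoid_obstacle off; pass (-3, 0)
[2] phototaxis on (suppress); wire := (-3, -2)
[3] seek_light on (suppress); wire := (-3, 0)
output (-3, 0) — from layer 3 (seek_light)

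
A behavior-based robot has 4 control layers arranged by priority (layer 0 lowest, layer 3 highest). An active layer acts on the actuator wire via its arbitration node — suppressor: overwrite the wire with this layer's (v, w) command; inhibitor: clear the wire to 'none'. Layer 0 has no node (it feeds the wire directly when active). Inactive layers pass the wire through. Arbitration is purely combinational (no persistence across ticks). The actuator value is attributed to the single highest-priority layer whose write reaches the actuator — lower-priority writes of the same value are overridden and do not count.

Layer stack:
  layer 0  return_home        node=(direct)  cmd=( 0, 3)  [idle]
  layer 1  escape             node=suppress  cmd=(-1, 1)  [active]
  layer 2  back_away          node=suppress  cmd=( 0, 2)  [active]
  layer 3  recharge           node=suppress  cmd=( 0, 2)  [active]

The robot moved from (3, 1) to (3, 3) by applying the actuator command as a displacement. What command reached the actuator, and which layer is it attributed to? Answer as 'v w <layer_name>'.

displacement = (3, 3) − (3, 1) = (0, 2)
layer 0 (return_home) idle — none
layer 1 (escape) active — suppresses: (-1, 1)
layer 2 (back_away) active — suppresses: (0, 2)
layer 3 (recharge) active — suppresses: (0, 2)
→ actuator (0, 2) — from layer 3 (recharge)

0 2 recharge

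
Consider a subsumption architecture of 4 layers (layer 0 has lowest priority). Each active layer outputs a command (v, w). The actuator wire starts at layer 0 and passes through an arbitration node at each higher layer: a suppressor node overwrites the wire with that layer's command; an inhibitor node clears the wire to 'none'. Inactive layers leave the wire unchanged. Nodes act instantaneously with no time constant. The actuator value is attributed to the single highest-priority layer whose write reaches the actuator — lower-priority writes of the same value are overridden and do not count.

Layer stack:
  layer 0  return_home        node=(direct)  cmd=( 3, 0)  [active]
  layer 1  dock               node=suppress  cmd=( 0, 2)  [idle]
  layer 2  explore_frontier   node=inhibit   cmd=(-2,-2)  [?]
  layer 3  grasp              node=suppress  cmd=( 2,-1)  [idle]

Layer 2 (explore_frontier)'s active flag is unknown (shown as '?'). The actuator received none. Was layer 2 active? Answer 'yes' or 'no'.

If layer 2 is active=yes:
  actuator would be none
If layer 2 is active=no:
  actuator would be (3, 0)
Observed none, so layer 2 was active.

yes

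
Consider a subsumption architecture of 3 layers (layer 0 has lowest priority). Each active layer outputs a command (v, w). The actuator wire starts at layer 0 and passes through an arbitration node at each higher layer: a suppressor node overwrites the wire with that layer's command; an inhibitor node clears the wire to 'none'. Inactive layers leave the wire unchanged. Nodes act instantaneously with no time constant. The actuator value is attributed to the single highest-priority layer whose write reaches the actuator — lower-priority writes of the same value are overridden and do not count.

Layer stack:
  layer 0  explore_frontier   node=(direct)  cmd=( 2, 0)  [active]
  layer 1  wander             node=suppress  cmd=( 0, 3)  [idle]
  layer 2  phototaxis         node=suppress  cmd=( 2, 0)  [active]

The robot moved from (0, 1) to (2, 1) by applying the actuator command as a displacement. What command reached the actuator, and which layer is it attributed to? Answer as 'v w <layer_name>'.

displacement = (2, 1) − (0, 1) = (2, 0)
L0 explore_frontier: active, feeds wire = (2, 0)
L1 wander: idle → wire stays (2, 0)
L2 phototaxis: active, suppressor → wire = (2, 0)
actuator = (2, 0) — from layer 2 (phototaxis)

2 0 phototaxis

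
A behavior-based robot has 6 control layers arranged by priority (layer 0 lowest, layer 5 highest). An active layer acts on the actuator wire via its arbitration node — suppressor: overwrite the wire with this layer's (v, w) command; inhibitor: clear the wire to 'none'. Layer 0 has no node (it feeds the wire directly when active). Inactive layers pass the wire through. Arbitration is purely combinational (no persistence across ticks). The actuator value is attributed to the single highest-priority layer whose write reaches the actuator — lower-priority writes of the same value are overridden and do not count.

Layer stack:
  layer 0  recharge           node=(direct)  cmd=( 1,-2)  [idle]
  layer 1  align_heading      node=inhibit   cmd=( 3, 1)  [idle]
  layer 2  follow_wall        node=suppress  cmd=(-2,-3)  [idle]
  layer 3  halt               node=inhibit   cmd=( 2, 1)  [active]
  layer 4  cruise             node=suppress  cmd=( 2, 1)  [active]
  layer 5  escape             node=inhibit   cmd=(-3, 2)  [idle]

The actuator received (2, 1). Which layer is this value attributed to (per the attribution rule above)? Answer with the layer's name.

cruise

L0 recharge: idle → wire = none
L1 align_heading: idle → wire stays none
L2 follow_wall: idle → wire stays none
L3 halt: active, inhibitor → wire = none
L4 cruise: active, suppressor → wire = (2, 1)
L5 escape: idle → wire stays (2, 1)
actuator = (2, 1)
last writer: layer 4 = cruise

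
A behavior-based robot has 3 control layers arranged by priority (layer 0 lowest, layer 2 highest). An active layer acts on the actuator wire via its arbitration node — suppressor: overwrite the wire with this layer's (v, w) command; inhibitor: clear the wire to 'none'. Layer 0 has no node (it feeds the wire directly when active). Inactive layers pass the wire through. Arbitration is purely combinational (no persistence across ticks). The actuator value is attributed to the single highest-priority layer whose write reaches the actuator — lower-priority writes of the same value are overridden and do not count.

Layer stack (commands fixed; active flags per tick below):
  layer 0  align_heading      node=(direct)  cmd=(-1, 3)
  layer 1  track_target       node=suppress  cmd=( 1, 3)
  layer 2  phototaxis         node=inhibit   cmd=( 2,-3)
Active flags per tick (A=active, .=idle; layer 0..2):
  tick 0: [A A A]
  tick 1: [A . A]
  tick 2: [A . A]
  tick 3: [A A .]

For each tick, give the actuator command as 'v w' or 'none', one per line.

none
none
none
1 3

tick 0:
  L0 align_heading: active, feeds wire = (-1, 3)
  L1 track_target: active, suppressor → wire = (1, 3)
  L2 phototaxis: active, inhibitor → wire = none
  actuator = none
tick 1:
  L0 align_heading: active, feeds wire = (-1, 3)
  L1 track_target: idle → wire stays (-1, 3)
  L2 phototaxis: active, inhibitor → wire = none
  actuator = none
tick 2:
  L0 align_heading: active, feeds wire = (-1, 3)
  L1 track_target: idle → wire stays (-1, 3)
  L2 phototaxis: active, inhibitor → wire = none
  actuator = none
tick 3:
  L0 align_heading: active, feeds wire = (-1, 3)
  L1 track_target: active, suppressor → wire = (1, 3)
  L2 phototaxis: idle → wire stays (1, 3)
  actuator = (1, 3)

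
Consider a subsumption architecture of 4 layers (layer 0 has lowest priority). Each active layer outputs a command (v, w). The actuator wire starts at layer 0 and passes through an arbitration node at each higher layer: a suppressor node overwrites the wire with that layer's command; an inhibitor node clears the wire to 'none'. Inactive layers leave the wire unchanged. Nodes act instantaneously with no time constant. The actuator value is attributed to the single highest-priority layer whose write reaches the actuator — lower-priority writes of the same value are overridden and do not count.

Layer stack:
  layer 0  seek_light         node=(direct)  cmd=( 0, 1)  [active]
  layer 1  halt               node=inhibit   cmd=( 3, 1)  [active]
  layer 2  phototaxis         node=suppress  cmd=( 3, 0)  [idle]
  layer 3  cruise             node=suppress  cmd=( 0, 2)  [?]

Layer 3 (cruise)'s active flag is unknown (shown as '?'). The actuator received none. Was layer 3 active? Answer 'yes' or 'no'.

If layer 3 is active=yes:
  actuator would be (0, 2)
If layer 3 is active=no:
  actuator would be none
Observed none, so layer 3 was idle.

no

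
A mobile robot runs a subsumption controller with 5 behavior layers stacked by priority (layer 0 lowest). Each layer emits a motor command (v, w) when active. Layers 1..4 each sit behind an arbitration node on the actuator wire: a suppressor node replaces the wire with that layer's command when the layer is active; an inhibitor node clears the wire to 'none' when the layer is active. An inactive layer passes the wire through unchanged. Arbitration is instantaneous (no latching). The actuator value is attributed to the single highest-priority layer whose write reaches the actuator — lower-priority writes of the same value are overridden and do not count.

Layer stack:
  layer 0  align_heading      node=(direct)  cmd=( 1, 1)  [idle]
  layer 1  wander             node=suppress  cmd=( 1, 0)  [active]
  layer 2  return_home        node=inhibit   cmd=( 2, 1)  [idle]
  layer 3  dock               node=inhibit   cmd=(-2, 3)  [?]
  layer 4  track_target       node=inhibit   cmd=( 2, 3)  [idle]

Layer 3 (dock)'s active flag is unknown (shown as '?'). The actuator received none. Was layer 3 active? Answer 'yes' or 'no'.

If layer 3 is active=yes:
  actuator would be none
If layer 3 is active=no:
  actuator would be (1, 0)
Observed none, so layer 3 was active.

yes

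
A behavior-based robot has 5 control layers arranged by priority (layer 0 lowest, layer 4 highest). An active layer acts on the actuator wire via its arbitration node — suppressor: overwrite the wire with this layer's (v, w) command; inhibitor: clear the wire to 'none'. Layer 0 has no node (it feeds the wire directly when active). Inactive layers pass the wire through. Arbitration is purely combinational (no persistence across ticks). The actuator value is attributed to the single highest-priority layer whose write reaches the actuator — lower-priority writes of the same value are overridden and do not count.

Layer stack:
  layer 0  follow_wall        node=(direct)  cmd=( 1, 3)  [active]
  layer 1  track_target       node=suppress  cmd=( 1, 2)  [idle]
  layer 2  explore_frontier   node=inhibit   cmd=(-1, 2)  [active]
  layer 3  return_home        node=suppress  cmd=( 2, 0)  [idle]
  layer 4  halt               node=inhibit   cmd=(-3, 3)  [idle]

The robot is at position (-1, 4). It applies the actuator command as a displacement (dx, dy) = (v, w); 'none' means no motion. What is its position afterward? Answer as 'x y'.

layer 0 (follow_wall) active — direct: (1, 3)
layer 1 (track_target) idle — unchanged: (1, 3)
layer 2 (explore_frontier) active — inhibits: none
layer 3 (return_home) idle — unchanged: none
layer 4 (halt) idle — unchanged: none
→ actuator none
position: (-1, 4) + none = (-1, 4)

-1 4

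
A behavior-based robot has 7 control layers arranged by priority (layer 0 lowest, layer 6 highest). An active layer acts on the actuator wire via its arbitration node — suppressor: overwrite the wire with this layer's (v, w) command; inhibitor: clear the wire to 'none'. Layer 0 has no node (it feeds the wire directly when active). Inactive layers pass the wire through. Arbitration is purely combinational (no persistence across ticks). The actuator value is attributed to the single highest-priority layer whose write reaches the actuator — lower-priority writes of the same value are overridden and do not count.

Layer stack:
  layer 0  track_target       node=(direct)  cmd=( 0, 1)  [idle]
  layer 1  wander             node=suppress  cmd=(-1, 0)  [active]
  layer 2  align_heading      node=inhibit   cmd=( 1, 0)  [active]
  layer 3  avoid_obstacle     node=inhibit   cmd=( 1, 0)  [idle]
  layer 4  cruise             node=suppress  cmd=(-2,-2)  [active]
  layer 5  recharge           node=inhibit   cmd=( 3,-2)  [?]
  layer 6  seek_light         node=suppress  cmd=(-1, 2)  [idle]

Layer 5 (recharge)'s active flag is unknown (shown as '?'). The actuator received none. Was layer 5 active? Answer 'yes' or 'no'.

If layer 5 is active=yes:
  actuator would be none
If layer 5 is active=no:
  actuator would be (-2, -2)
Observed none, so layer 5 was active.

yes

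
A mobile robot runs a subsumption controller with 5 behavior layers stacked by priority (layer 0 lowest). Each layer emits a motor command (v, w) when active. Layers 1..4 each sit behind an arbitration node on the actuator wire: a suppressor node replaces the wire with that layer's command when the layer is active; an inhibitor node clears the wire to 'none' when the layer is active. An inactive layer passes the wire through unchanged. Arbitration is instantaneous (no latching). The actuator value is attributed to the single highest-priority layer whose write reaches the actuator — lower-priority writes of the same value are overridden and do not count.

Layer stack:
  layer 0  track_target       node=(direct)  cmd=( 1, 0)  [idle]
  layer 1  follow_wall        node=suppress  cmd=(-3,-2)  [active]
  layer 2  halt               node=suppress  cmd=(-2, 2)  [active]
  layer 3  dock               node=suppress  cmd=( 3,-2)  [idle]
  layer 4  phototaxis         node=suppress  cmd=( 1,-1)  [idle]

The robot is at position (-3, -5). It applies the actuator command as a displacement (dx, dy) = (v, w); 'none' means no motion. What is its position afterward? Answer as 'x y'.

-5 -3

L0 track_target: idle → wire = none
L1 follow_wall: active, suppressor → wire = (-3, -2)
L2 halt: active, suppressor → wire = (-2, 2)
L3 dock: idle → wire stays (-2, 2)
L4 phototaxis: idle → wire stays (-2, 2)
actuator = (-2, 2)
position: (-3, -5) + (-2, 2) = (-5, -3)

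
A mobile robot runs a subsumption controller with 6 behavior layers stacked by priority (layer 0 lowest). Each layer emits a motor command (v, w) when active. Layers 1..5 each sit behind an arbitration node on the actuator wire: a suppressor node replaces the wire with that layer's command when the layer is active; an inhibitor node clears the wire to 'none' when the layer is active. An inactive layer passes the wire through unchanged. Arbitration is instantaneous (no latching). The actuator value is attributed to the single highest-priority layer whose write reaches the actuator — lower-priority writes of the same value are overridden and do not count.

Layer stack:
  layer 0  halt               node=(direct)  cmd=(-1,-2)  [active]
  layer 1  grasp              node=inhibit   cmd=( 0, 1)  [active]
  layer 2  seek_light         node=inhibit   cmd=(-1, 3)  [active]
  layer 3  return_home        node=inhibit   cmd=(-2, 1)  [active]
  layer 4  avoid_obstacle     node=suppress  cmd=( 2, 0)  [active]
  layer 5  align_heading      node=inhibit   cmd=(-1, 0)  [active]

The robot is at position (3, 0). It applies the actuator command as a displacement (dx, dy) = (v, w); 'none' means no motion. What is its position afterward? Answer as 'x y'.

3 0

[0] halt on; wire := (-1, -2)
[1] grasp on (inhibit); wire := none
[2] seek_light on (inhibit); wire := none
[3] return_home on (inhibit); wire := none
[4] avoid_obstacle on (suppress); wire := (2, 0)
[5] align_heading on (inhibit); wire := none
output none
position: (3, 0) + none = (3, 0)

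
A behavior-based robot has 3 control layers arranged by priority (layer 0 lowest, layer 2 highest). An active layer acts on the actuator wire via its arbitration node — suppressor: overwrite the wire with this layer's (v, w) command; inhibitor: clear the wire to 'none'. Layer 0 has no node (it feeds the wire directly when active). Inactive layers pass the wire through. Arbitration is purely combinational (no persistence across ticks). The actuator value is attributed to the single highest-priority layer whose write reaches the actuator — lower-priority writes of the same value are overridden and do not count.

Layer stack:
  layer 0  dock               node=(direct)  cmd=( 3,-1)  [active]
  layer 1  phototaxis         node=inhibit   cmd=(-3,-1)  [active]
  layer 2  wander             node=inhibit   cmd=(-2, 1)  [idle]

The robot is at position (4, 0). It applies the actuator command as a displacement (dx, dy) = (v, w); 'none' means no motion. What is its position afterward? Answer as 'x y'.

[0] dock on; wire := (3, -1)
[1] phototaxis on (inhibit); wire := none
[2] wander off; pass none
output none
position: (4, 0) + none = (4, 0)

4 0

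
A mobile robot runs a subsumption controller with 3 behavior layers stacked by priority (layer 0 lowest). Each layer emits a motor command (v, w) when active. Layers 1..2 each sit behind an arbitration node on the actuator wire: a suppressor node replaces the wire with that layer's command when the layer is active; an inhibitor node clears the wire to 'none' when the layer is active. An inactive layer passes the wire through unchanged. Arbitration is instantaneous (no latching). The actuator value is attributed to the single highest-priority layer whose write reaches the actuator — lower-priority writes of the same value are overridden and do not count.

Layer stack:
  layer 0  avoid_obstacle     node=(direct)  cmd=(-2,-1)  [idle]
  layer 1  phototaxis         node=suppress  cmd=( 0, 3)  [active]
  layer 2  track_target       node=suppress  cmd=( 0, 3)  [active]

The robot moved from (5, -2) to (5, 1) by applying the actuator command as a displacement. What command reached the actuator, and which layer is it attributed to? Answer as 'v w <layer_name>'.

displacement = (5, 1) − (5, -2) = (0, 3)
L0 avoid_obstacle: idle → wire = none
L1 phototaxis: active, suppressor → wire = (0, 3)
L2 track_target: active, suppressor → wire = (0, 3)
actuator = (0, 3) — from layer 2 (track_target)

0 3 track_target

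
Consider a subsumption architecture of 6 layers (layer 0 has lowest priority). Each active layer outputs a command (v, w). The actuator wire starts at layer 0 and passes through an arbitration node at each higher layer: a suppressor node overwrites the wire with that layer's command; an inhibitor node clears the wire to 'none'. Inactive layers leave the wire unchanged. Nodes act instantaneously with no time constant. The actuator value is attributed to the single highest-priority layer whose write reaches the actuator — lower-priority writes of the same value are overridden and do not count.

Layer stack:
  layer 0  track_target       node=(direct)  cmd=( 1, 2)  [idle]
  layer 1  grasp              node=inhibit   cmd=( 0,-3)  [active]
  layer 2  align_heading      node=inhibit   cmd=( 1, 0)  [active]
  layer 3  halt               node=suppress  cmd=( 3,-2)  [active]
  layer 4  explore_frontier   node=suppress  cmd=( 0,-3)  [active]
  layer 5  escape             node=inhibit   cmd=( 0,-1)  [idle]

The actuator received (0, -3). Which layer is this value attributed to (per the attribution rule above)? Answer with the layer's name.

L0 track_target: idle → wire = none
L1 grasp: active, inhibitor → wire = none
L2 align_heading: active, inhibitor → wire = none
L3 halt: active, suppressor → wire = (3, -2)
L4 explore_frontier: active, suppressor → wire = (0, -3)
L5 escape: idle → wire stays (0, -3)
actuator = (0, -3)
last writer: layer 4 = explore_frontier

explore_frontier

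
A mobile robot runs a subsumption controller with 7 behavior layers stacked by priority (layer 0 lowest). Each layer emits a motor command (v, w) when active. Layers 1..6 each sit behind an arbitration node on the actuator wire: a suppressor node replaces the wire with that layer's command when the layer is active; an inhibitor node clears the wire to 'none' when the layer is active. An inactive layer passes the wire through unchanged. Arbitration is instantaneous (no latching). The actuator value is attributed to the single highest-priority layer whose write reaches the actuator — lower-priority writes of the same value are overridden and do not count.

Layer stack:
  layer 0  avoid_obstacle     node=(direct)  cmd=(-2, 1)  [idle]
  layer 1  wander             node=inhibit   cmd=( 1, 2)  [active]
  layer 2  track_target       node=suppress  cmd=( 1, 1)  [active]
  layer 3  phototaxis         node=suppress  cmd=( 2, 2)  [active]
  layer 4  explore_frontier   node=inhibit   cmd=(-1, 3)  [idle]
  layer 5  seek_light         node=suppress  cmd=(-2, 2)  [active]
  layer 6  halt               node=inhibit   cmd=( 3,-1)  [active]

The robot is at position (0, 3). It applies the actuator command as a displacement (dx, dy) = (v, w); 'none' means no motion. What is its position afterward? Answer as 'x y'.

layer 0 (avoid_obstacle) idle — none
layer 1 (wander) active — inhibits: none
layer 2 (track_target) active — suppresses: (1, 1)
layer 3 (phototaxis) active — suppresses: (2, 2)
layer 4 (explore_frontier) idle — unchanged: (2, 2)
layer 5 (seek_light) active — suppresses: (-2, 2)
layer 6 (halt) active — inhibits: none
→ actuator none
position: (0, 3) + none = (0, 3)

0 3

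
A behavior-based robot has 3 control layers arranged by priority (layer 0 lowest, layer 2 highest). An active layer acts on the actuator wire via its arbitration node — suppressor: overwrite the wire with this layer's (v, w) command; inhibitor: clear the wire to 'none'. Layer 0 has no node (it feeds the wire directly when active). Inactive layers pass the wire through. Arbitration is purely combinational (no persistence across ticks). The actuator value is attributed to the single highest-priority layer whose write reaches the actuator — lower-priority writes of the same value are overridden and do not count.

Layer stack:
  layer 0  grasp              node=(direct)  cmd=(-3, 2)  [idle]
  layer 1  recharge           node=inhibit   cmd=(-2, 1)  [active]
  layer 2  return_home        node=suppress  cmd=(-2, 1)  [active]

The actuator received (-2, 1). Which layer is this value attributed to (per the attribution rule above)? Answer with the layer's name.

return_home

[0] grasp off; wire := none
[1] recharge on (inhibit); wire := none
[2] return_home on (suppress); wire := (-2, 1)
output (-2, 1)
last writer: layer 2 = return_home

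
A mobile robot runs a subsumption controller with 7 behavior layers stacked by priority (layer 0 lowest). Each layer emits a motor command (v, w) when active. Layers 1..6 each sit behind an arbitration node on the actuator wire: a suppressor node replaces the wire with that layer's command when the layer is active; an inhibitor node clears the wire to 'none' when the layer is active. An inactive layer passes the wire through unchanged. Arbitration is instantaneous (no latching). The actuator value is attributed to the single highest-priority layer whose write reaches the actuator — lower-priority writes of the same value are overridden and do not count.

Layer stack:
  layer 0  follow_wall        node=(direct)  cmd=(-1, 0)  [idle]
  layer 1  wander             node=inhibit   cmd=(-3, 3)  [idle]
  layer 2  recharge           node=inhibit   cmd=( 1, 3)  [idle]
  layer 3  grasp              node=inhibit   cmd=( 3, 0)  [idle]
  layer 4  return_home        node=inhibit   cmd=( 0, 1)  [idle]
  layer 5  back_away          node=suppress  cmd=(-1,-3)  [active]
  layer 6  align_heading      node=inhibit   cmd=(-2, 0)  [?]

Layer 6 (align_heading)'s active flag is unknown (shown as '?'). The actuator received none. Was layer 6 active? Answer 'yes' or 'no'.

If layer 6 is active=yes:
  actuator would be none
If layer 6 is active=no:
  actuator would be (-1, -3)
Observed none, so layer 6 was active.

yes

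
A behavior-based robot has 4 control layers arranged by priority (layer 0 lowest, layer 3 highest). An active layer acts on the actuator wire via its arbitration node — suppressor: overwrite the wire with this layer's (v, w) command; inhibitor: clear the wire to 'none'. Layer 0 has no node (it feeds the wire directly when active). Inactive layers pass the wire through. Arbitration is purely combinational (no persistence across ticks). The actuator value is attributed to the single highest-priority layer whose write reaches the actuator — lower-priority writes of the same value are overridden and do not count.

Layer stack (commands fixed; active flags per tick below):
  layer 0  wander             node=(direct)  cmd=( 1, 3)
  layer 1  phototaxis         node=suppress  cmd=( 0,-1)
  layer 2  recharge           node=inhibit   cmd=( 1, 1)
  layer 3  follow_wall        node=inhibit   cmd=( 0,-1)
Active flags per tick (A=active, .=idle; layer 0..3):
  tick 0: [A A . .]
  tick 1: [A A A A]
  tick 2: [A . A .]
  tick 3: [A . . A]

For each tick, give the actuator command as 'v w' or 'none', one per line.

0 -1
none
none
none

tick 0:
  layer 0 (wander) active — direct: (1, 3)
  layer 1 (phototaxis) active — suppresses: (0, -1)
  layer 2 (recharge) idle — unchanged: (0, -1)
  layer 3 (follow_wall) idle — unchanged: (0, -1)
  → actuator (0, -1)
tick 1:
  layer 0 (wander) active — direct: (1, 3)
  layer 1 (phototaxis) active — suppresses: (0, -1)
  layer 2 (recharge) active — inhibits: none
  layer 3 (follow_wall) active — inhibits: none
  → actuator none
tick 2:
  layer 0 (wander) active — direct: (1, 3)
  layer 1 (phototaxis) idle — unchanged: (1, 3)
  layer 2 (recharge) active — inhibits: none
  layer 3 (follow_wall) idle — unchanged: none
  → actuator none
tick 3:
  layer 0 (wander) active — direct: (1, 3)
  layer 1 (phototaxis) idle — unchanged: (1, 3)
  layer 2 (recharge) idle — unchanged: (1, 3)
  layer 3 (follow_wall) active — inhibits: none
  → actuator none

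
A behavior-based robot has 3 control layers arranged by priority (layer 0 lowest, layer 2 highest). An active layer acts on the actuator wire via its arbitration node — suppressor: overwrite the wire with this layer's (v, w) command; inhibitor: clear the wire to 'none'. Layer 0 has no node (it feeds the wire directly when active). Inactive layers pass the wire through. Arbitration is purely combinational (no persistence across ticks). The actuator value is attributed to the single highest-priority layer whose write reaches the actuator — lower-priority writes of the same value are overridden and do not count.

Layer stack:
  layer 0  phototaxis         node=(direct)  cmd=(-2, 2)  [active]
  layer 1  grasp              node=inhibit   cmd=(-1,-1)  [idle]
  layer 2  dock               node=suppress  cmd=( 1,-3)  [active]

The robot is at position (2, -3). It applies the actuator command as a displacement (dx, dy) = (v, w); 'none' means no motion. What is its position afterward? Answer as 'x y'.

L0 phototaxis: active, feeds wire = (-2, 2)
L1 grasp: idle → wire stays (-2, 2)
L2 dock: active, suppressor → wire = (1, -3)
actuator = (1, -3)
position: (2, -3) + (1, -3) = (3, -6)

3 -6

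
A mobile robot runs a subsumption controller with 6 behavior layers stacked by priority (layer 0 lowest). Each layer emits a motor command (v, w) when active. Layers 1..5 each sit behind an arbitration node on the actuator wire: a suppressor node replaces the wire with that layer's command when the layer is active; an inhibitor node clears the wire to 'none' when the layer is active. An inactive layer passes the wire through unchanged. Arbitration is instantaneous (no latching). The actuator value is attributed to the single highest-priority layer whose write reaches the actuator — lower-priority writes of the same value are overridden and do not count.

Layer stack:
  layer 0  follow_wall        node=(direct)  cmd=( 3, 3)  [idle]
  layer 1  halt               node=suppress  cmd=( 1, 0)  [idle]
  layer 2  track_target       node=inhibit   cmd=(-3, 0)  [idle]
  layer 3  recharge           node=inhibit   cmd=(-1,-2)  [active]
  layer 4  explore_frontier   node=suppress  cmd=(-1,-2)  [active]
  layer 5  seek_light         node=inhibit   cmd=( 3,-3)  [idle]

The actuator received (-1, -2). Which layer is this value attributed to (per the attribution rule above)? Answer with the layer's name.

explore_frontier

L0 follow_wall: idle → wire = none
L1 halt: idle → wire stays none
L2 track_target: idle → wire stays none
L3 recharge: active, inhibitor → wire = none
L4 explore_frontier: active, suppressor → wire = (-1, -2)
L5 seek_light: idle → wire stays (-1, -2)
actuator = (-1, -2)
last writer: layer 4 = explore_frontier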